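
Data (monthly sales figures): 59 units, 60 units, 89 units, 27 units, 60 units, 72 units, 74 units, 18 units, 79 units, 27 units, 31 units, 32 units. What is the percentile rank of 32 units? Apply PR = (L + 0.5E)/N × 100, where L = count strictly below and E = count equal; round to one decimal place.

N = 12.
Strictly below 32: 4. Equal to 32: 1.
PR = (4 + 0.5·1)/12 × 100 = 37.5

37.5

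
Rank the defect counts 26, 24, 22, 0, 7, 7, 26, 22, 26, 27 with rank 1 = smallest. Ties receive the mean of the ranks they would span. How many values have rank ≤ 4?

3

Sorted (ascending): 0, 7, 7, 22, 22, 24, 26, 26, 26, 27
The 2 values of 7 occupy positions 2–3 → average rank (2+3)/2 = 2.5.
The 2 values of 22 occupy positions 4–5 → average rank (4+5)/2 = 4.5.
The 3 values of 26 occupy positions 7–9 → average rank 8.
Ranks ≤ 4: {1, 2.5, 2.5} → 3 values.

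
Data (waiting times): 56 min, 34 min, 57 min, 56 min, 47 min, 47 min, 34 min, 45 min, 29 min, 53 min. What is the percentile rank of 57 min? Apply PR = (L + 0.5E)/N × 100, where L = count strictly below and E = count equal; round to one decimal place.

N = 10.
Strictly below 57: 9. Equal to 57: 1.
PR = (9 + 0.5·1)/10 × 100 = 95.0

95.0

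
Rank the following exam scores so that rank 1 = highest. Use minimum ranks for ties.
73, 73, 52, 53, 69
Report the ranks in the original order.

Sorted (descending): 73, 73, 69, 53, 52
The 2 values of 73 occupy positions 1–2 → each gets rank 1.

1, 1, 5, 4, 3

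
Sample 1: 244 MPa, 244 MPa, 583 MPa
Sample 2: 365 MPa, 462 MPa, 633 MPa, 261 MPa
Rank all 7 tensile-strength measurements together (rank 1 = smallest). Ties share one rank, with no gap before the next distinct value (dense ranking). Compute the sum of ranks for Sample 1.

Sorted (ascending): 244, 244, 261, 365, 462, 583, 633
The 2 values of 244 share dense rank 1.
Remaining distinct values take the next consecutive integers.
Sample 1 values → pooled ranks: 244→1, 244→1, 583→5
Rank sum = 1 + 1 + 5 = 7

7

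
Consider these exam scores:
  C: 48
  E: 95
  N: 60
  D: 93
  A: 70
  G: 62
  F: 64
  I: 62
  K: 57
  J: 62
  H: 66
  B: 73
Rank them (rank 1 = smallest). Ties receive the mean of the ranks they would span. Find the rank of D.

Sorted (ascending): 48, 57, 60, 62, 62, 62, 64, 66, 70, 73, 93, 95
The 3 values of 62 occupy positions 4–6 → average rank 5.
D has value 93 → rank 11.

11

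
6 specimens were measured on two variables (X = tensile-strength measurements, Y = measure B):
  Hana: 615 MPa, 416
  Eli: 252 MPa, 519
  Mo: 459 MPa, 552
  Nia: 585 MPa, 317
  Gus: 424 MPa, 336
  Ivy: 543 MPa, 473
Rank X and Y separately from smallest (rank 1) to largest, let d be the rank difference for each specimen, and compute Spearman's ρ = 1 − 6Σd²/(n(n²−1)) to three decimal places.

-0.429

Ranks of variable 1: 6, 1, 3, 5, 2, 4
Ranks of variable 2: 3, 5, 6, 1, 2, 4
d = r₁ − r₂: 3, -4, -3, 4, 0, 0
d²: 9, 16, 9, 16, 0, 0; Σd² = 50
ρ = 1 − 6·50/(6·35) = 1 − 300/210 = -0.429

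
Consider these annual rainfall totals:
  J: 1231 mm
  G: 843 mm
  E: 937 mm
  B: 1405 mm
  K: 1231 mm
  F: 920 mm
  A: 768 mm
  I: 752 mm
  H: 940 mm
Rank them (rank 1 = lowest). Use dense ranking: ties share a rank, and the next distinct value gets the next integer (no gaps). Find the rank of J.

Sorted (ascending): 752, 768, 843, 920, 937, 940, 1231, 1231, 1405
The 2 values of 1231 share dense rank 7.
Remaining distinct values take the next consecutive integers.
J has value 1231 mm → rank 7.

7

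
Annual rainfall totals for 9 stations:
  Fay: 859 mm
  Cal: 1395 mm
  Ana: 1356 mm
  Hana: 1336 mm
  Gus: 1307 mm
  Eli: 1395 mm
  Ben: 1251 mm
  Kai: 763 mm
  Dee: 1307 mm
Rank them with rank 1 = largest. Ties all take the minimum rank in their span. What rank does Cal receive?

Sorted (descending): 1395, 1395, 1356, 1336, 1307, 1307, 1251, 859, 763
The 2 values of 1395 occupy positions 1–2 → each gets rank 1.
The 2 values of 1307 occupy positions 5–6 → each gets rank 5.
Cal has value 1395 mm → rank 1.

1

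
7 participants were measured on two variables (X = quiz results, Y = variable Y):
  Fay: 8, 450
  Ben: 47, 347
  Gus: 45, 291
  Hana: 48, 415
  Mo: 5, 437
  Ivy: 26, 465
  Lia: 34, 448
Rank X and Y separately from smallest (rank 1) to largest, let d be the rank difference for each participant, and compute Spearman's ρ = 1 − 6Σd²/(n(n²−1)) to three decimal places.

Ranks of variable 1: 2, 6, 5, 7, 1, 3, 4
Ranks of variable 2: 6, 2, 1, 3, 4, 7, 5
d = r₁ − r₂: -4, 4, 4, 4, -3, -4, -1
d²: 16, 16, 16, 16, 9, 16, 1; Σd² = 90
ρ = 1 − 6·90/(7·48) = 1 − 540/336 = -0.607

-0.607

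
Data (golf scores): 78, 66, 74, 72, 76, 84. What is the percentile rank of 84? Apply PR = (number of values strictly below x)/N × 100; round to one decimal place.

83.3

N = 6.
Strictly below 84: 5. Equal to 84: 1.
PR = 5/6 × 100 = 83.3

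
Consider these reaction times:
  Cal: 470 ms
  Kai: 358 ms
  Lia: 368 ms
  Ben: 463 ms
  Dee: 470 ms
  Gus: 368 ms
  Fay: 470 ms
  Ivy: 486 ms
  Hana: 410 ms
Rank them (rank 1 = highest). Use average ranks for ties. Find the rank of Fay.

3

Sorted (descending): 486, 470, 470, 470, 463, 410, 368, 368, 358
The 3 values of 470 occupy positions 2–4 → average rank 3.
The 2 values of 368 occupy positions 7–8 → average rank (7+8)/2 = 7.5.
Fay has value 470 ms → rank 3.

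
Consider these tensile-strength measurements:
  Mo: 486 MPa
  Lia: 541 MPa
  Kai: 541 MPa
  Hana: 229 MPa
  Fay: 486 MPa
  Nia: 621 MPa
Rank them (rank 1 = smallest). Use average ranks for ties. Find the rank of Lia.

4.5

Sorted (ascending): 229, 486, 486, 541, 541, 621
The 2 values of 486 occupy positions 2–3 → average rank (2+3)/2 = 2.5.
The 2 values of 541 occupy positions 4–5 → average rank (4+5)/2 = 4.5.
Lia has value 541 MPa → rank 4.5.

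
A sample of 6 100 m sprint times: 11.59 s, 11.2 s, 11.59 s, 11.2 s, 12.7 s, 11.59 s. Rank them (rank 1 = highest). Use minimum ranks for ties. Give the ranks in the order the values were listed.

2, 5, 2, 5, 1, 2

Sorted (descending): 12.7, 11.59, 11.59, 11.59, 11.2, 11.2
The 3 values of 11.59 occupy positions 2–4 → each gets rank 2.
The 2 values of 11.2 occupy positions 5–6 → each gets rank 5.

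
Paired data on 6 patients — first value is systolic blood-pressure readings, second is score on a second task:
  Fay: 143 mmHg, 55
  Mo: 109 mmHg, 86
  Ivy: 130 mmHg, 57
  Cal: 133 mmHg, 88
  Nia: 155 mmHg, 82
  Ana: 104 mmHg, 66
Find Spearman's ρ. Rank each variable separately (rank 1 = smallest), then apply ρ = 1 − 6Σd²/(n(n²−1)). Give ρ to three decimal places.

-0.086

Ranks of variable 1: 5, 2, 3, 4, 6, 1
Ranks of variable 2: 1, 5, 2, 6, 4, 3
d = r₁ − r₂: 4, -3, 1, -2, 2, -2
d²: 16, 9, 1, 4, 4, 4; Σd² = 38
ρ = 1 − 6·38/(6·35) = 1 − 228/210 = -0.086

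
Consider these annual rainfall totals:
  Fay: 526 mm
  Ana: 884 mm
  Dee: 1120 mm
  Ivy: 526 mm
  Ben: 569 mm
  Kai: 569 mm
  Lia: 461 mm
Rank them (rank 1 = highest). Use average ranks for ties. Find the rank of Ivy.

5.5

Sorted (descending): 1120, 884, 569, 569, 526, 526, 461
The 2 values of 569 occupy positions 3–4 → average rank (3+4)/2 = 3.5.
The 2 values of 526 occupy positions 5–6 → average rank (5+6)/2 = 5.5.
Ivy has value 526 mm → rank 5.5.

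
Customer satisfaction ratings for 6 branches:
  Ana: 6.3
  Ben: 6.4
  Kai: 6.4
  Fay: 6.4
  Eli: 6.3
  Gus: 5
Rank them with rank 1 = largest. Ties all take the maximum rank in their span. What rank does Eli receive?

Sorted (descending): 6.4, 6.4, 6.4, 6.3, 6.3, 5
The 3 values of 6.4 occupy positions 1–3 → each gets rank 3.
The 2 values of 6.3 occupy positions 4–5 → each gets rank 5.
Eli has value 6.3 → rank 5.

5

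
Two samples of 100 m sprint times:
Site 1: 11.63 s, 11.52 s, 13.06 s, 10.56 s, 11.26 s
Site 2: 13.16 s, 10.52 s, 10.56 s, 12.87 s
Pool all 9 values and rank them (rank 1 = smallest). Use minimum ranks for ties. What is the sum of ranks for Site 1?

Sorted (ascending): 10.52, 10.56, 10.56, 11.26, 11.52, 11.63, 12.87, 13.06, 13.16
The 2 values of 10.56 occupy positions 2–3 → each gets rank 2.
Site 1 values → pooled ranks: 11.63→6, 11.52→5, 13.06→8, 10.56→2, 11.26→4
Rank sum = 6 + 5 + 8 + 2 + 4 = 25

25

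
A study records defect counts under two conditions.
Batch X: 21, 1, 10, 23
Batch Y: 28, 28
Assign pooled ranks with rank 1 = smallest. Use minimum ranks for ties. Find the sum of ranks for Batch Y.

Sorted (ascending): 1, 10, 21, 23, 28, 28
The 2 values of 28 occupy positions 5–6 → each gets rank 5.
Batch Y values → pooled ranks: 28→5, 28→5
Rank sum = 5 + 5 = 10

10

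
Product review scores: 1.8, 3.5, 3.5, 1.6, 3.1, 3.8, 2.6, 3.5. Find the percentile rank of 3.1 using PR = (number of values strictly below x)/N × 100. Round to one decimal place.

37.5

N = 8.
Strictly below 3.1: 3. Equal to 3.1: 1.
PR = 3/8 × 100 = 37.5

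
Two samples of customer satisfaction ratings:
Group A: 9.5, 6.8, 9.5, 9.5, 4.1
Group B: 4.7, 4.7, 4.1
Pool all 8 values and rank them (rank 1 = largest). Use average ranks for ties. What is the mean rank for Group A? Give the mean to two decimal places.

3.50

Sorted (descending): 9.5, 9.5, 9.5, 6.8, 4.7, 4.7, 4.1, 4.1
The 3 values of 9.5 occupy positions 1–3 → average rank 2.
The 2 values of 4.7 occupy positions 5–6 → average rank (5+6)/2 = 5.5.
The 2 values of 4.1 occupy positions 7–8 → average rank (7+8)/2 = 7.5.
Group A values → pooled ranks: 9.5→2, 6.8→4, 9.5→2, 9.5→2, 4.1→7.5
Mean rank = (2 + 4 + 2 + 2 + 7.5) / 5 = 3.50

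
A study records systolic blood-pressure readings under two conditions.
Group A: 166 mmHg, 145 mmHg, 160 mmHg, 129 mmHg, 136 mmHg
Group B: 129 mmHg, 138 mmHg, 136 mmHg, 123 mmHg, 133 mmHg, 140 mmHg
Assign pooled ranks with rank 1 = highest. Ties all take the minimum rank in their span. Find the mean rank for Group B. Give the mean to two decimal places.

7.17

Sorted (descending): 166, 160, 145, 140, 138, 136, 136, 133, 129, 129, 123
The 2 values of 136 occupy positions 6–7 → each gets rank 6.
The 2 values of 129 occupy positions 9–10 → each gets rank 9.
Group B values → pooled ranks: 129→9, 138→5, 136→6, 123→11, 133→8, 140→4
Mean rank = (9 + 5 + 6 + 11 + 8 + 4) / 6 = 7.17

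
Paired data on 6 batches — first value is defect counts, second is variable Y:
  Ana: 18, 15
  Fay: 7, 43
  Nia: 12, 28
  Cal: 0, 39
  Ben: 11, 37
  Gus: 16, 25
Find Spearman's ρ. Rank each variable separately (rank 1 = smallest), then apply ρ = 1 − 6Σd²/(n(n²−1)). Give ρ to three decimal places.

Ranks of variable 1: 6, 2, 4, 1, 3, 5
Ranks of variable 2: 1, 6, 3, 5, 4, 2
d = r₁ − r₂: 5, -4, 1, -4, -1, 3
d²: 25, 16, 1, 16, 1, 9; Σd² = 68
ρ = 1 − 6·68/(6·35) = 1 − 408/210 = -0.943

-0.943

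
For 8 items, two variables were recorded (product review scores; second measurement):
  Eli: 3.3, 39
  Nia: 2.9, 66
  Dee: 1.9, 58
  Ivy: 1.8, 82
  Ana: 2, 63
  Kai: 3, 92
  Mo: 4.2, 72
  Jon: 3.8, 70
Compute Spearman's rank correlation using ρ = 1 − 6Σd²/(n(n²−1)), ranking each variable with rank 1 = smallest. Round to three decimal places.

0.071

Ranks of variable 1: 6, 4, 2, 1, 3, 5, 8, 7
Ranks of variable 2: 1, 4, 2, 7, 3, 8, 6, 5
d = r₁ − r₂: 5, 0, 0, -6, 0, -3, 2, 2
d²: 25, 0, 0, 36, 0, 9, 4, 4; Σd² = 78
ρ = 1 − 6·78/(8·63) = 1 − 468/504 = 0.071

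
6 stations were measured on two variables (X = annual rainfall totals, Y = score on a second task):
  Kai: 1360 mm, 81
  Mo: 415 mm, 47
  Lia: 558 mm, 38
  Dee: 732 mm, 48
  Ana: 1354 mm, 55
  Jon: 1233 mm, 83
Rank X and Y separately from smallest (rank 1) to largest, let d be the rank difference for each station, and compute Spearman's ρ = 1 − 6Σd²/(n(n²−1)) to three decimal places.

0.771

Ranks of variable 1: 6, 1, 2, 3, 5, 4
Ranks of variable 2: 5, 2, 1, 3, 4, 6
d = r₁ − r₂: 1, -1, 1, 0, 1, -2
d²: 1, 1, 1, 0, 1, 4; Σd² = 8
ρ = 1 − 6·8/(6·35) = 1 − 48/210 = 0.771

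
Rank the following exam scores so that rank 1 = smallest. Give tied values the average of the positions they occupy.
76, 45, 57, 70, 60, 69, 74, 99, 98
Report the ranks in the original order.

Sorted (ascending): 45, 57, 60, 69, 70, 74, 76, 98, 99
No ties — each value takes its position as its rank.

7, 1, 2, 5, 3, 4, 6, 9, 8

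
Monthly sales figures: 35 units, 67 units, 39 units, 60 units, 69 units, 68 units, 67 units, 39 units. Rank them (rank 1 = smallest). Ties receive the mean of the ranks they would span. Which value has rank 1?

Sorted (ascending): 35, 39, 39, 60, 67, 67, 68, 69
The 2 values of 39 occupy positions 2–3 → average rank (2+3)/2 = 2.5.
The 2 values of 67 occupy positions 5–6 → average rank (5+6)/2 = 5.5.
Rank 1 → value 35.

35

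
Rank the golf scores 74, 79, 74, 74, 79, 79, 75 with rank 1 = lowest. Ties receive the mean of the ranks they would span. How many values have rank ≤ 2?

3

Sorted (ascending): 74, 74, 74, 75, 79, 79, 79
The 3 values of 74 occupy positions 1–3 → average rank 2.
The 3 values of 79 occupy positions 5–7 → average rank 6.
Ranks ≤ 2: {2, 2, 2} → 3 values.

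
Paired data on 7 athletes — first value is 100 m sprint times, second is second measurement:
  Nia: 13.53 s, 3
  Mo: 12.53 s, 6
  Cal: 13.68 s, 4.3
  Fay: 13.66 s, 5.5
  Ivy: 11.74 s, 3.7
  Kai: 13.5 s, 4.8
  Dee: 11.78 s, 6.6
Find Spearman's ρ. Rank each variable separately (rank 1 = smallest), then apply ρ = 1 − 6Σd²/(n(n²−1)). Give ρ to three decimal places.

-0.214

Ranks of variable 1: 5, 3, 7, 6, 1, 4, 2
Ranks of variable 2: 1, 6, 3, 5, 2, 4, 7
d = r₁ − r₂: 4, -3, 4, 1, -1, 0, -5
d²: 16, 9, 16, 1, 1, 0, 25; Σd² = 68
ρ = 1 − 6·68/(7·48) = 1 − 408/336 = -0.214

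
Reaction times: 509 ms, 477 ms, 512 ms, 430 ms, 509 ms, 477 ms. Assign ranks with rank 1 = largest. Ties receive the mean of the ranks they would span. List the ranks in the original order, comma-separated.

2.5, 4.5, 1, 6, 2.5, 4.5

Sorted (descending): 512, 509, 509, 477, 477, 430
The 2 values of 509 occupy positions 2–3 → average rank (2+3)/2 = 2.5.
The 2 values of 477 occupy positions 4–5 → average rank (4+5)/2 = 4.5.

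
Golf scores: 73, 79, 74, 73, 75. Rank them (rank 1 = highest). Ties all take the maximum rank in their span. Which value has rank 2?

Sorted (descending): 79, 75, 74, 73, 73
The 2 values of 73 occupy positions 4–5 → each gets rank 5.
Rank 2 → value 75.

75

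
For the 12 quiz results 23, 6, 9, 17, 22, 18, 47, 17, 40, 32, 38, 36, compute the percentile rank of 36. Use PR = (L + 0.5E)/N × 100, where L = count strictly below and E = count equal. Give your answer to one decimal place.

N = 12.
Strictly below 36: 8. Equal to 36: 1.
PR = (8 + 0.5·1)/12 × 100 = 70.8

70.8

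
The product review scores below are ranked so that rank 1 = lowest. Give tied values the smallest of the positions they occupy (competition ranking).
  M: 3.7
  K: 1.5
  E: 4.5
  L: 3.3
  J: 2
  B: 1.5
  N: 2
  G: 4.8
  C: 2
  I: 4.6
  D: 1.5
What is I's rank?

10

Sorted (ascending): 1.5, 1.5, 1.5, 2, 2, 2, 3.3, 3.7, 4.5, 4.6, 4.8
The 3 values of 1.5 occupy positions 1–3 → each gets rank 1.
The 3 values of 2 occupy positions 4–6 → each gets rank 4.
I has value 4.6 → rank 10.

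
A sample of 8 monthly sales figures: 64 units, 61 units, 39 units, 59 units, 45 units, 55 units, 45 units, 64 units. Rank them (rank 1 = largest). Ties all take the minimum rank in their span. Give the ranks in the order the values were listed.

Sorted (descending): 64, 64, 61, 59, 55, 45, 45, 39
The 2 values of 64 occupy positions 1–2 → each gets rank 1.
The 2 values of 45 occupy positions 6–7 → each gets rank 6.

1, 3, 8, 4, 6, 5, 6, 1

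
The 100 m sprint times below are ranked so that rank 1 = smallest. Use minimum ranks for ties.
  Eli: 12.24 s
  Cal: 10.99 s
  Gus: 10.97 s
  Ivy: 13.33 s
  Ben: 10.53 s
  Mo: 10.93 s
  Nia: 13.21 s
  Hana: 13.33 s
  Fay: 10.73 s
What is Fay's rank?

2

Sorted (ascending): 10.53, 10.73, 10.93, 10.97, 10.99, 12.24, 13.21, 13.33, 13.33
The 2 values of 13.33 occupy positions 8–9 → each gets rank 8.
Fay has value 10.73 s → rank 2.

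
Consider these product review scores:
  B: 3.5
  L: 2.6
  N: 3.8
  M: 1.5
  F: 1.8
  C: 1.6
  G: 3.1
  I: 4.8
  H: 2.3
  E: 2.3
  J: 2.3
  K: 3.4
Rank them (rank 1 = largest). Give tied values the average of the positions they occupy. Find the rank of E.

Sorted (descending): 4.8, 3.8, 3.5, 3.4, 3.1, 2.6, 2.3, 2.3, 2.3, 1.8, 1.6, 1.5
The 3 values of 2.3 occupy positions 7–9 → average rank 8.
E has value 2.3 → rank 8.

8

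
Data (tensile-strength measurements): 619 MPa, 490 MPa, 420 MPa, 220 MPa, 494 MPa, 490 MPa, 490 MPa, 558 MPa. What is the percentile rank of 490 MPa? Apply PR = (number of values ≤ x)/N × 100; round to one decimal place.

N = 8.
Strictly below 490: 2. Equal to 490: 3.
PR = 5/8 × 100 = 62.5

62.5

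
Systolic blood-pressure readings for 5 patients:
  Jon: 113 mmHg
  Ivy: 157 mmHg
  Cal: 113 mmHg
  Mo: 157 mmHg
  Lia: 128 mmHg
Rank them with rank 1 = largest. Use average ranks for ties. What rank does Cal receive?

Sorted (descending): 157, 157, 128, 113, 113
The 2 values of 157 occupy positions 1–2 → average rank (1+2)/2 = 1.5.
The 2 values of 113 occupy positions 4–5 → average rank (4+5)/2 = 4.5.
Cal has value 113 mmHg → rank 4.5.

4.5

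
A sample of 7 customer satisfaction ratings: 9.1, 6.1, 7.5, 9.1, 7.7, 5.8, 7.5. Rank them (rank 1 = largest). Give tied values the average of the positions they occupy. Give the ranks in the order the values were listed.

Sorted (descending): 9.1, 9.1, 7.7, 7.5, 7.5, 6.1, 5.8
The 2 values of 9.1 occupy positions 1–2 → average rank (1+2)/2 = 1.5.
The 2 values of 7.5 occupy positions 4–5 → average rank (4+5)/2 = 4.5.

1.5, 6, 4.5, 1.5, 3, 7, 4.5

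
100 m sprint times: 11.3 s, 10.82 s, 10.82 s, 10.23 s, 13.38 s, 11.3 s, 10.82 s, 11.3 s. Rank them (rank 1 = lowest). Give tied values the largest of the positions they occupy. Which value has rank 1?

Sorted (ascending): 10.23, 10.82, 10.82, 10.82, 11.3, 11.3, 11.3, 13.38
The 3 values of 10.82 occupy positions 2–4 → each gets rank 4.
The 3 values of 11.3 occupy positions 5–7 → each gets rank 7.
Rank 1 → value 10.23.

10.23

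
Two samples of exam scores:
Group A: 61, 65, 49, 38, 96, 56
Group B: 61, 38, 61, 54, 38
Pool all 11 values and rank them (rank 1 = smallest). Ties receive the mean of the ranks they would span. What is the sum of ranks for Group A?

41

Sorted (ascending): 38, 38, 38, 49, 54, 56, 61, 61, 61, 65, 96
The 3 values of 38 occupy positions 1–3 → average rank 2.
The 3 values of 61 occupy positions 7–9 → average rank 8.
Group A values → pooled ranks: 61→8, 65→10, 49→4, 38→2, 96→11, 56→6
Rank sum = 8 + 10 + 4 + 2 + 11 + 6 = 41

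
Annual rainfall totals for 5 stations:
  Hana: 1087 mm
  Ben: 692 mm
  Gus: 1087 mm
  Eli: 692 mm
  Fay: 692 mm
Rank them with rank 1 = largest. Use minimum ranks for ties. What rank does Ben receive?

3

Sorted (descending): 1087, 1087, 692, 692, 692
The 2 values of 1087 occupy positions 1–2 → each gets rank 1.
The 3 values of 692 occupy positions 3–5 → each gets rank 3.
Ben has value 692 mm → rank 3.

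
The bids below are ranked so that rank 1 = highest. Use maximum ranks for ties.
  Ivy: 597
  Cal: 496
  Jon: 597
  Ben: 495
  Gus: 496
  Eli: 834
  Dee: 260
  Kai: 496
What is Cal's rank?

6

Sorted (descending): 834, 597, 597, 496, 496, 496, 495, 260
The 2 values of 597 occupy positions 2–3 → each gets rank 3.
The 3 values of 496 occupy positions 4–6 → each gets rank 6.
Cal has value 496 → rank 6.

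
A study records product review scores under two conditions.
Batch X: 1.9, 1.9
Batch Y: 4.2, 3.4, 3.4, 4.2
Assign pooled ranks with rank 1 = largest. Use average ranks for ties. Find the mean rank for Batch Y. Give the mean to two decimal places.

Sorted (descending): 4.2, 4.2, 3.4, 3.4, 1.9, 1.9
The 2 values of 4.2 occupy positions 1–2 → average rank (1+2)/2 = 1.5.
The 2 values of 3.4 occupy positions 3–4 → average rank (3+4)/2 = 3.5.
The 2 values of 1.9 occupy positions 5–6 → average rank (5+6)/2 = 5.5.
Batch Y values → pooled ranks: 4.2→1.5, 3.4→3.5, 3.4→3.5, 4.2→1.5
Mean rank = (1.5 + 3.5 + 3.5 + 1.5) / 4 = 2.50

2.50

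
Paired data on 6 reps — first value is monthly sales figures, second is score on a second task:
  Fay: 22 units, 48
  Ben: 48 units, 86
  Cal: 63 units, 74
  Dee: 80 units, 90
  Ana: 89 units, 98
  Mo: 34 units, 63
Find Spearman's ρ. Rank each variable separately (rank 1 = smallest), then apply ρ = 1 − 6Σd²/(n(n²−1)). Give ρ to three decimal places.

Ranks of variable 1: 1, 3, 4, 5, 6, 2
Ranks of variable 2: 1, 4, 3, 5, 6, 2
d = r₁ − r₂: 0, -1, 1, 0, 0, 0
d²: 0, 1, 1, 0, 0, 0; Σd² = 2
ρ = 1 − 6·2/(6·35) = 1 − 12/210 = 0.943

0.943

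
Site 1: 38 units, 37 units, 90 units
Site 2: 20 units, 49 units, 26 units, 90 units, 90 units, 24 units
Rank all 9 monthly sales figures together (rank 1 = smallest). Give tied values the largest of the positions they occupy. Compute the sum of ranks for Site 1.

Sorted (ascending): 20, 24, 26, 37, 38, 49, 90, 90, 90
The 3 values of 90 occupy positions 7–9 → each gets rank 9.
Site 1 values → pooled ranks: 38→5, 37→4, 90→9
Rank sum = 5 + 4 + 9 = 18

18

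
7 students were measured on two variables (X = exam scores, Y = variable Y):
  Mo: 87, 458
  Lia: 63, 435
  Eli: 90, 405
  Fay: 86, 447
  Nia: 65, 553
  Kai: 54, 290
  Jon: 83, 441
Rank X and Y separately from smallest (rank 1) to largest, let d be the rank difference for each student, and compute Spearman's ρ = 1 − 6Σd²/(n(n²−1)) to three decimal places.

0.250

Ranks of variable 1: 6, 2, 7, 5, 3, 1, 4
Ranks of variable 2: 6, 3, 2, 5, 7, 1, 4
d = r₁ − r₂: 0, -1, 5, 0, -4, 0, 0
d²: 0, 1, 25, 0, 16, 0, 0; Σd² = 42
ρ = 1 − 6·42/(7·48) = 1 − 252/336 = 0.250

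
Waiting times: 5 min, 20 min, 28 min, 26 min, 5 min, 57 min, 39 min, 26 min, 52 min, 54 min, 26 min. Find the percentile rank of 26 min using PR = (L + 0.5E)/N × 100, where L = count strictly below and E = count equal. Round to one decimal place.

40.9

N = 11.
Strictly below 26: 3. Equal to 26: 3.
PR = (3 + 0.5·3)/11 × 100 = 40.9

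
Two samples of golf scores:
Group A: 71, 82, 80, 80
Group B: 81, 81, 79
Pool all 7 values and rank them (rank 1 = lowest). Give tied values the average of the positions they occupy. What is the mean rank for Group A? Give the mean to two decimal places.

Sorted (ascending): 71, 79, 80, 80, 81, 81, 82
The 2 values of 80 occupy positions 3–4 → average rank (3+4)/2 = 3.5.
The 2 values of 81 occupy positions 5–6 → average rank (5+6)/2 = 5.5.
Group A values → pooled ranks: 71→1, 82→7, 80→3.5, 80→3.5
Mean rank = (1 + 7 + 3.5 + 3.5) / 4 = 3.75

3.75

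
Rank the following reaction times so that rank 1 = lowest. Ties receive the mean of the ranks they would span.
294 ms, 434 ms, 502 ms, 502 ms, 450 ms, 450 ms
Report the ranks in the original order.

1, 2, 5.5, 5.5, 3.5, 3.5

Sorted (ascending): 294, 434, 450, 450, 502, 502
The 2 values of 450 occupy positions 3–4 → average rank (3+4)/2 = 3.5.
The 2 values of 502 occupy positions 5–6 → average rank (5+6)/2 = 5.5.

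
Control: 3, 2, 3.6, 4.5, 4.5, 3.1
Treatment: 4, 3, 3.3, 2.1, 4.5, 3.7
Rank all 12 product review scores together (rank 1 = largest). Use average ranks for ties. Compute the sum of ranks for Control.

39.5

Sorted (descending): 4.5, 4.5, 4.5, 4, 3.7, 3.6, 3.3, 3.1, 3, 3, 2.1, 2
The 3 values of 4.5 occupy positions 1–3 → average rank 2.
The 2 values of 3 occupy positions 9–10 → average rank (9+10)/2 = 9.5.
Control values → pooled ranks: 3→9.5, 2→12, 3.6→6, 4.5→2, 4.5→2, 3.1→8
Rank sum = 9.5 + 12 + 6 + 2 + 2 + 8 = 39.5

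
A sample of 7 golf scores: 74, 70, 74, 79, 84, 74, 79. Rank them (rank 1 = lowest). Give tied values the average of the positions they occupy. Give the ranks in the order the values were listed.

Sorted (ascending): 70, 74, 74, 74, 79, 79, 84
The 3 values of 74 occupy positions 2–4 → average rank 3.
The 2 values of 79 occupy positions 5–6 → average rank (5+6)/2 = 5.5.

3, 1, 3, 5.5, 7, 3, 5.5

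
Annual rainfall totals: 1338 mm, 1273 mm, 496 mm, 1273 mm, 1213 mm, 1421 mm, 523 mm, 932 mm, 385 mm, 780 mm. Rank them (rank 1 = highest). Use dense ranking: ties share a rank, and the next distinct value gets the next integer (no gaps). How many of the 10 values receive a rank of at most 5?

6

Sorted (descending): 1421, 1338, 1273, 1273, 1213, 932, 780, 523, 496, 385
The 2 values of 1273 share dense rank 3.
Remaining distinct values take the next consecutive integers.
Ranks ≤ 5: {1, 2, 3, 3, 4, 5} → 6 values.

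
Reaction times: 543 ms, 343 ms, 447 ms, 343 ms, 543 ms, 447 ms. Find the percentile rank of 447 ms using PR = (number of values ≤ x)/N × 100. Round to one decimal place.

N = 6.
Strictly below 447: 2. Equal to 447: 2.
PR = 4/6 × 100 = 66.7

66.7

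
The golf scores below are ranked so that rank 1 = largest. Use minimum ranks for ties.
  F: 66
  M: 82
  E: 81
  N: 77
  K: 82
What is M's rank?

1

Sorted (descending): 82, 82, 81, 77, 66
The 2 values of 82 occupy positions 1–2 → each gets rank 1.
M has value 82 → rank 1.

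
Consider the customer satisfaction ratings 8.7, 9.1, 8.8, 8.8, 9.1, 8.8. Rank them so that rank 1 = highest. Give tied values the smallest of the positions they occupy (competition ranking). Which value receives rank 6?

Sorted (descending): 9.1, 9.1, 8.8, 8.8, 8.8, 8.7
The 2 values of 9.1 occupy positions 1–2 → each gets rank 1.
The 3 values of 8.8 occupy positions 3–5 → each gets rank 3.
Rank 6 → value 8.7.

8.7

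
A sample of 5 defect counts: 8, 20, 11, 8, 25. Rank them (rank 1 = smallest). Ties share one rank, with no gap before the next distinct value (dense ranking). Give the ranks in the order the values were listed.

Sorted (ascending): 8, 8, 11, 20, 25
The 2 values of 8 share dense rank 1.
Remaining distinct values take the next consecutive integers.

1, 3, 2, 1, 4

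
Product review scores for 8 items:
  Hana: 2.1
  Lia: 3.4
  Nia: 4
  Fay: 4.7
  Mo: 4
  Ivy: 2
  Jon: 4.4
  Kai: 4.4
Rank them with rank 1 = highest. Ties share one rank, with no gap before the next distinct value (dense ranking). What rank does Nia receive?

3

Sorted (descending): 4.7, 4.4, 4.4, 4, 4, 3.4, 2.1, 2
The 2 values of 4.4 share dense rank 2.
The 2 values of 4 share dense rank 3.
Remaining distinct values take the next consecutive integers.
Nia has value 4 → rank 3.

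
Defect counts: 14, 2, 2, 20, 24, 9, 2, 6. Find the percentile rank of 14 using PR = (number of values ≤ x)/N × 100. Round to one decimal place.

N = 8.
Strictly below 14: 5. Equal to 14: 1.
PR = 6/8 × 100 = 75.0

75.0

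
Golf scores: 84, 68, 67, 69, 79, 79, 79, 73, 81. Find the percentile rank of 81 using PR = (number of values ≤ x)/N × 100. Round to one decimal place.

N = 9.
Strictly below 81: 7. Equal to 81: 1.
PR = 8/9 × 100 = 88.9

88.9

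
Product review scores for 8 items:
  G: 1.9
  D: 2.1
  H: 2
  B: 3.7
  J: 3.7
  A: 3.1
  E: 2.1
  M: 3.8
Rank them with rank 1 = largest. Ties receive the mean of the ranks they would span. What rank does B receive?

Sorted (descending): 3.8, 3.7, 3.7, 3.1, 2.1, 2.1, 2, 1.9
The 2 values of 3.7 occupy positions 2–3 → average rank (2+3)/2 = 2.5.
The 2 values of 2.1 occupy positions 5–6 → average rank (5+6)/2 = 5.5.
B has value 3.7 → rank 2.5.

2.5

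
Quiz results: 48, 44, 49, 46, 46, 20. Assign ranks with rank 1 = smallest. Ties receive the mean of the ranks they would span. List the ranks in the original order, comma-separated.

5, 2, 6, 3.5, 3.5, 1

Sorted (ascending): 20, 44, 46, 46, 48, 49
The 2 values of 46 occupy positions 3–4 → average rank (3+4)/2 = 3.5.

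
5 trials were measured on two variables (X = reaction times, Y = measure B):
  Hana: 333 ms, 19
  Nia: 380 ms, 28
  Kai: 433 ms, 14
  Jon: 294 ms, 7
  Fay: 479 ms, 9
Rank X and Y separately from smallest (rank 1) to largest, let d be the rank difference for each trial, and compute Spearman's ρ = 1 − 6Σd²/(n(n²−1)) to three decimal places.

0.100

Ranks of variable 1: 2, 3, 4, 1, 5
Ranks of variable 2: 4, 5, 3, 1, 2
d = r₁ − r₂: -2, -2, 1, 0, 3
d²: 4, 4, 1, 0, 9; Σd² = 18
ρ = 1 − 6·18/(5·24) = 1 − 108/120 = 0.100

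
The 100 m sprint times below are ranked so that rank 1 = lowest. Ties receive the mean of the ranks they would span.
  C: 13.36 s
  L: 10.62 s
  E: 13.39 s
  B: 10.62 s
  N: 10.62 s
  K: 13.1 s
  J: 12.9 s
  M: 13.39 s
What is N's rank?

2

Sorted (ascending): 10.62, 10.62, 10.62, 12.9, 13.1, 13.36, 13.39, 13.39
The 3 values of 10.62 occupy positions 1–3 → average rank 2.
The 2 values of 13.39 occupy positions 7–8 → average rank (7+8)/2 = 7.5.
N has value 10.62 s → rank 2.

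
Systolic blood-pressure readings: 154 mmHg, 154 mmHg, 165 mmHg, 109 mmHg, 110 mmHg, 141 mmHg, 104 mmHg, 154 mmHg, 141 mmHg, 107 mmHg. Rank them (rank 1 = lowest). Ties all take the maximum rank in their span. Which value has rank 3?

Sorted (ascending): 104, 107, 109, 110, 141, 141, 154, 154, 154, 165
The 2 values of 141 occupy positions 5–6 → each gets rank 6.
The 3 values of 154 occupy positions 7–9 → each gets rank 9.
Rank 3 → value 109.

109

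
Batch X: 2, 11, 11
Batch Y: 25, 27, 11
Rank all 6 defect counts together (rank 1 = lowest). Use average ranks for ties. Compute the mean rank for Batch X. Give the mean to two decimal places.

Sorted (ascending): 2, 11, 11, 11, 25, 27
The 3 values of 11 occupy positions 2–4 → average rank 3.
Batch X values → pooled ranks: 2→1, 11→3, 11→3
Mean rank = (1 + 3 + 3) / 3 = 2.33

2.33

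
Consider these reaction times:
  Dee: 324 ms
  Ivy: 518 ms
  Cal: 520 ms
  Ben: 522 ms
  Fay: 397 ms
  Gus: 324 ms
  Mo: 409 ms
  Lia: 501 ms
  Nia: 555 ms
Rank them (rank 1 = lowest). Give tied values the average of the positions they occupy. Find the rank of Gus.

1.5

Sorted (ascending): 324, 324, 397, 409, 501, 518, 520, 522, 555
The 2 values of 324 occupy positions 1–2 → average rank (1+2)/2 = 1.5.
Gus has value 324 ms → rank 1.5.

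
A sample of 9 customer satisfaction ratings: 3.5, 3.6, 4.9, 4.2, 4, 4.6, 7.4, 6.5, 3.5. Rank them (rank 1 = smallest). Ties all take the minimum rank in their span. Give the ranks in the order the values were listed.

1, 3, 7, 5, 4, 6, 9, 8, 1

Sorted (ascending): 3.5, 3.5, 3.6, 4, 4.2, 4.6, 4.9, 6.5, 7.4
The 2 values of 3.5 occupy positions 1–2 → each gets rank 1.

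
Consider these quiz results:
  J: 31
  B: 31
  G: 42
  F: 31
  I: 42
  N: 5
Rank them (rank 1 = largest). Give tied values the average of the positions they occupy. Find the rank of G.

Sorted (descending): 42, 42, 31, 31, 31, 5
The 2 values of 42 occupy positions 1–2 → average rank (1+2)/2 = 1.5.
The 3 values of 31 occupy positions 3–5 → average rank 4.
G has value 42 → rank 1.5.

1.5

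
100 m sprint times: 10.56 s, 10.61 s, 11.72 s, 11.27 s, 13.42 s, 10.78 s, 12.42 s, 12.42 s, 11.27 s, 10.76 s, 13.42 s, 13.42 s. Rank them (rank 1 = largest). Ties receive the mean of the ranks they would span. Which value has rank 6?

Sorted (descending): 13.42, 13.42, 13.42, 12.42, 12.42, 11.72, 11.27, 11.27, 10.78, 10.76, 10.61, 10.56
The 3 values of 13.42 occupy positions 1–3 → average rank 2.
The 2 values of 12.42 occupy positions 4–5 → average rank (4+5)/2 = 4.5.
The 2 values of 11.27 occupy positions 7–8 → average rank (7+8)/2 = 7.5.
Rank 6 → value 11.72.

11.72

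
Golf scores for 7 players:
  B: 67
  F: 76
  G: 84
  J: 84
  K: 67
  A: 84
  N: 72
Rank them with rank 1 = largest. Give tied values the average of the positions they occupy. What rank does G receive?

2

Sorted (descending): 84, 84, 84, 76, 72, 67, 67
The 3 values of 84 occupy positions 1–3 → average rank 2.
The 2 values of 67 occupy positions 6–7 → average rank (6+7)/2 = 6.5.
G has value 84 → rank 2.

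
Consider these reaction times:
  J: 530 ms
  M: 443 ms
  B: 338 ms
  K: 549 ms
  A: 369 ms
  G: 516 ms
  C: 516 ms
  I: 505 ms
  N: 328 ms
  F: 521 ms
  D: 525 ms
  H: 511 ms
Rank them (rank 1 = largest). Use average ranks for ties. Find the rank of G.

Sorted (descending): 549, 530, 525, 521, 516, 516, 511, 505, 443, 369, 338, 328
The 2 values of 516 occupy positions 5–6 → average rank (5+6)/2 = 5.5.
G has value 516 ms → rank 5.5.

5.5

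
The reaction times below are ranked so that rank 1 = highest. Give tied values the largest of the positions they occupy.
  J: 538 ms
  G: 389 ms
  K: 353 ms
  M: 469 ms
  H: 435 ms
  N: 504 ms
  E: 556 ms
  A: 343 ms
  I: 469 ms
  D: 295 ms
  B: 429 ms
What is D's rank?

Sorted (descending): 556, 538, 504, 469, 469, 435, 429, 389, 353, 343, 295
The 2 values of 469 occupy positions 4–5 → each gets rank 5.
D has value 295 ms → rank 11.

11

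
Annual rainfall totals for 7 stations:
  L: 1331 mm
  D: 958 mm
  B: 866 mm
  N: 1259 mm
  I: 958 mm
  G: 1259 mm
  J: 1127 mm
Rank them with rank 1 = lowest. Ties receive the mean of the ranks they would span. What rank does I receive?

2.5

Sorted (ascending): 866, 958, 958, 1127, 1259, 1259, 1331
The 2 values of 958 occupy positions 2–3 → average rank (2+3)/2 = 2.5.
The 2 values of 1259 occupy positions 5–6 → average rank (5+6)/2 = 5.5.
I has value 958 mm → rank 2.5.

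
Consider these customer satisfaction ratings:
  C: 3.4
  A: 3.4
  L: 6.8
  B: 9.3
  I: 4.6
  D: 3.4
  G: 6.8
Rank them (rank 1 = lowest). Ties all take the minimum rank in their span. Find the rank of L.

5

Sorted (ascending): 3.4, 3.4, 3.4, 4.6, 6.8, 6.8, 9.3
The 3 values of 3.4 occupy positions 1–3 → each gets rank 1.
The 2 values of 6.8 occupy positions 5–6 → each gets rank 5.
L has value 6.8 → rank 5.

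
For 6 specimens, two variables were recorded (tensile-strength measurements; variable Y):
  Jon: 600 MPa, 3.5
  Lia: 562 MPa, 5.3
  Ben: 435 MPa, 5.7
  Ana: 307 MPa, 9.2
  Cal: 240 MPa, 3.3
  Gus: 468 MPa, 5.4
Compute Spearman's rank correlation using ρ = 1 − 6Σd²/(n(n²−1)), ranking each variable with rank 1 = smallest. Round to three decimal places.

-0.143

Ranks of variable 1: 6, 5, 3, 2, 1, 4
Ranks of variable 2: 2, 3, 5, 6, 1, 4
d = r₁ − r₂: 4, 2, -2, -4, 0, 0
d²: 16, 4, 4, 16, 0, 0; Σd² = 40
ρ = 1 − 6·40/(6·35) = 1 − 240/210 = -0.143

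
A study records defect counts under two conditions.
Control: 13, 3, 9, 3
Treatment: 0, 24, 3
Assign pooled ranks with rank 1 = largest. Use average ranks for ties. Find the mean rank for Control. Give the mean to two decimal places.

3.75

Sorted (descending): 24, 13, 9, 3, 3, 3, 0
The 3 values of 3 occupy positions 4–6 → average rank 5.
Control values → pooled ranks: 13→2, 3→5, 9→3, 3→5
Mean rank = (2 + 5 + 3 + 5) / 4 = 3.75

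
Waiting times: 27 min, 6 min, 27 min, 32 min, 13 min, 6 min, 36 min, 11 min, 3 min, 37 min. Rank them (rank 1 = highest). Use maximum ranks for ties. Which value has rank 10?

3

Sorted (descending): 37, 36, 32, 27, 27, 13, 11, 6, 6, 3
The 2 values of 27 occupy positions 4–5 → each gets rank 5.
The 2 values of 6 occupy positions 8–9 → each gets rank 9.
Rank 10 → value 3.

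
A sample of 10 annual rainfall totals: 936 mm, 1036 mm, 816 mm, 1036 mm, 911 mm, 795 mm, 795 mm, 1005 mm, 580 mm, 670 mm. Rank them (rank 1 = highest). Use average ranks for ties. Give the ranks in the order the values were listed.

4, 1.5, 6, 1.5, 5, 7.5, 7.5, 3, 10, 9

Sorted (descending): 1036, 1036, 1005, 936, 911, 816, 795, 795, 670, 580
The 2 values of 1036 occupy positions 1–2 → average rank (1+2)/2 = 1.5.
The 2 values of 795 occupy positions 7–8 → average rank (7+8)/2 = 7.5.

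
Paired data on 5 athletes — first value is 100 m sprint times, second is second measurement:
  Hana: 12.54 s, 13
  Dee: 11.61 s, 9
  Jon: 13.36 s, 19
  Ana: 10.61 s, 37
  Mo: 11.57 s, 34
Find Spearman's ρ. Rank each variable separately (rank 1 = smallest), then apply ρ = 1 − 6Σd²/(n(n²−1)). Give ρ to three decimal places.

-0.600

Ranks of variable 1: 4, 3, 5, 1, 2
Ranks of variable 2: 2, 1, 3, 5, 4
d = r₁ − r₂: 2, 2, 2, -4, -2
d²: 4, 4, 4, 16, 4; Σd² = 32
ρ = 1 − 6·32/(5·24) = 1 − 192/120 = -0.600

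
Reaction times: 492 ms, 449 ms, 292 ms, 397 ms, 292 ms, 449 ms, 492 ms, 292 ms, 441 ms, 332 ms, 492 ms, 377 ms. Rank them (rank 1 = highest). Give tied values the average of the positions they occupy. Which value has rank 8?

377

Sorted (descending): 492, 492, 492, 449, 449, 441, 397, 377, 332, 292, 292, 292
The 3 values of 492 occupy positions 1–3 → average rank 2.
The 2 values of 449 occupy positions 4–5 → average rank (4+5)/2 = 4.5.
The 3 values of 292 occupy positions 10–12 → average rank 11.
Rank 8 → value 377.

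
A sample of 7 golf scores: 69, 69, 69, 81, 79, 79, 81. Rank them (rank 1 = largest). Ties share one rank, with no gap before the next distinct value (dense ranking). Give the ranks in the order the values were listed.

Sorted (descending): 81, 81, 79, 79, 69, 69, 69
The 2 values of 81 share dense rank 1.
The 2 values of 79 share dense rank 2.
The 3 values of 69 share dense rank 3.

3, 3, 3, 1, 2, 2, 1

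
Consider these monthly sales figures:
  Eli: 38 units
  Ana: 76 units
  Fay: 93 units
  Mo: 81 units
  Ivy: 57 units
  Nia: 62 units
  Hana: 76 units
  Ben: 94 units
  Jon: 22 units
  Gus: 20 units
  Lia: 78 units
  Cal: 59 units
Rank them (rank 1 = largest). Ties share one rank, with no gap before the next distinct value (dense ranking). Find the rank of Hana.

Sorted (descending): 94, 93, 81, 78, 76, 76, 62, 59, 57, 38, 22, 20
The 2 values of 76 share dense rank 5.
Remaining distinct values take the next consecutive integers.
Hana has value 76 units → rank 5.

5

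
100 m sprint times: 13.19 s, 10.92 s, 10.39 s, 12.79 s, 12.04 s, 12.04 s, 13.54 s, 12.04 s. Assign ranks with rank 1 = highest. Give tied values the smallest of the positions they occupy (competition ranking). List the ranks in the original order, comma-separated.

2, 7, 8, 3, 4, 4, 1, 4

Sorted (descending): 13.54, 13.19, 12.79, 12.04, 12.04, 12.04, 10.92, 10.39
The 3 values of 12.04 occupy positions 4–6 → each gets rank 4.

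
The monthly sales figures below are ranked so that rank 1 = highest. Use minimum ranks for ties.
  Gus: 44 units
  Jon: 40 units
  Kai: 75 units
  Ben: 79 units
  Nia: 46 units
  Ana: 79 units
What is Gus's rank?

5

Sorted (descending): 79, 79, 75, 46, 44, 40
The 2 values of 79 occupy positions 1–2 → each gets rank 1.
Gus has value 44 units → rank 5.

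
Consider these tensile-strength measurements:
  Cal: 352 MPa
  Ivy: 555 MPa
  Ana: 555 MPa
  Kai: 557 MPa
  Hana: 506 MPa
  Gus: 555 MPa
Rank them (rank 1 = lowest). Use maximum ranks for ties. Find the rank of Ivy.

5

Sorted (ascending): 352, 506, 555, 555, 555, 557
The 3 values of 555 occupy positions 3–5 → each gets rank 5.
Ivy has value 555 MPa → rank 5.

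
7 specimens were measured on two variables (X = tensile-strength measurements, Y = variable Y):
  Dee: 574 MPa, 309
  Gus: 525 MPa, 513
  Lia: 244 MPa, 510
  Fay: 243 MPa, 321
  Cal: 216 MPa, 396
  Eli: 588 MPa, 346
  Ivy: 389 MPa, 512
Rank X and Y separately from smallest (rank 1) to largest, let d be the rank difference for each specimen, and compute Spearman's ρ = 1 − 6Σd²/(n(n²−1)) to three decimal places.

Ranks of variable 1: 6, 5, 3, 2, 1, 7, 4
Ranks of variable 2: 1, 7, 5, 2, 4, 3, 6
d = r₁ − r₂: 5, -2, -2, 0, -3, 4, -2
d²: 25, 4, 4, 0, 9, 16, 4; Σd² = 62
ρ = 1 − 6·62/(7·48) = 1 − 372/336 = -0.107

-0.107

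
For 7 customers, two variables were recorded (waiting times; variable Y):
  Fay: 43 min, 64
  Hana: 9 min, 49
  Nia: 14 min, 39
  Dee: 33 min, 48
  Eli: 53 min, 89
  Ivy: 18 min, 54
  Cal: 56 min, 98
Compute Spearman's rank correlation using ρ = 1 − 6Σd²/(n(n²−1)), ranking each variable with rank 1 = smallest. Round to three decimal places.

Ranks of variable 1: 5, 1, 2, 4, 6, 3, 7
Ranks of variable 2: 5, 3, 1, 2, 6, 4, 7
d = r₁ − r₂: 0, -2, 1, 2, 0, -1, 0
d²: 0, 4, 1, 4, 0, 1, 0; Σd² = 10
ρ = 1 − 6·10/(7·48) = 1 − 60/336 = 0.821

0.821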